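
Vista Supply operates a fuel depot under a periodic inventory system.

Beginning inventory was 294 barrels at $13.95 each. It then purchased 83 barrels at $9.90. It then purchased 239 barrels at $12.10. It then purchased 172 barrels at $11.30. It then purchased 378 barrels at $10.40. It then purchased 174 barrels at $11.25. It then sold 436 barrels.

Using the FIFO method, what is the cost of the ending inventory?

Sale 1 (436) [FIFO — oldest first]: 294 @ $13.95 + 83 @ $9.90 + 59 @ $12.10 = $5,636.90
Ending inventory: 180 @ $12.10 + 172 @ $11.30 + 378 @ $10.40 + 174 @ $11.25 = $10,010.30
Check: goods available $15,647.20 = COGS $5,636.90 + ending $10,010.30

Ending inventory = $10,010.30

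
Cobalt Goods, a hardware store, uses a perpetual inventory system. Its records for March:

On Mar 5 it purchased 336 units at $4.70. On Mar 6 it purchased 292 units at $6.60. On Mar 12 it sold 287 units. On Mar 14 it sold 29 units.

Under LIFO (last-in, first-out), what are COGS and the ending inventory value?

COGS = $2,040.00; ending inventory = $1,466.40

Mar 12, 287 sold [LIFO — newest first]: 287 @ $6.60 = $1,894.20
Mar 14, 29 sold [LIFO — newest first]: 5 @ $6.60 + 24 @ $4.70 = $145.80
Total COGS = $1,894.20 + $145.80 = $2,040.00
Ending inventory: 312 @ $4.70 = $1,466.40
Check: goods available $3,506.40 = COGS $2,040.00 + ending $1,466.40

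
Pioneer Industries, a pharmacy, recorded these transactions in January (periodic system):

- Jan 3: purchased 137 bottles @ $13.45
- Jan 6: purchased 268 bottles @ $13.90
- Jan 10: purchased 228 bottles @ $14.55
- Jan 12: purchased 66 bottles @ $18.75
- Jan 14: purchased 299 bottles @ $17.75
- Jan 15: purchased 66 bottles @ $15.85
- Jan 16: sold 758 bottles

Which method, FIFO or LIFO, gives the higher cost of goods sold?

LIFO

FIFO COGS: 137 @ $13.45 + 268 @ $13.90 + 228 @ $14.55 + 66 @ $18.75 + 59 @ $17.75 = $11,170.00
LIFO COGS: 66 @ $15.85 + 299 @ $17.75 + 66 @ $18.75 + 228 @ $14.55 + 99 @ $13.90 = $12,284.35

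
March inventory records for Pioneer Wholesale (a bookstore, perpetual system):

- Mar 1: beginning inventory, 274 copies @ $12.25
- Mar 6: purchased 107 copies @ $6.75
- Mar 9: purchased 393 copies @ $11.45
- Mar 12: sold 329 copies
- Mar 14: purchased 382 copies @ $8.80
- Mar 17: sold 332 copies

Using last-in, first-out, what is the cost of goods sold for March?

COGS = $6,688.65

Mar 12, 329 sold [LIFO — newest first]: 329 @ $11.45 = $3,767.05
Mar 17, 332 sold [LIFO — newest first]: 332 @ $8.80 = $2,921.60
Total COGS = $3,767.05 + $2,921.60 = $6,688.65
Ending inventory: 274 @ $12.25 + 107 @ $6.75 + 64 @ $11.45 + 50 @ $8.80 = $5,251.55
Check: goods available $11,940.20 = COGS $6,688.65 + ending $5,251.55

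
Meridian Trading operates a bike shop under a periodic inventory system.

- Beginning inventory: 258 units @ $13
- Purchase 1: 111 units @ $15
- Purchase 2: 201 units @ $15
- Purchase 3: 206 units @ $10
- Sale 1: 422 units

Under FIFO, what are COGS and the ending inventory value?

COGS = $5,814; ending inventory = $4,280

Sale 1 (422) [FIFO — oldest first]: 258 @ $13 + 111 @ $15 + 53 @ $15 = $5,814
Ending inventory: 148 @ $15 + 206 @ $10 = $4,280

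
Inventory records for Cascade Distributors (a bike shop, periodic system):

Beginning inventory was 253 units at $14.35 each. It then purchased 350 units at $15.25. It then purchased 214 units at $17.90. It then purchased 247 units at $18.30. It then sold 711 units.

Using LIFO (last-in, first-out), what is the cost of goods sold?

Sale 1 (711) [LIFO — newest first]: 247 @ $18.30 + 214 @ $17.90 + 250 @ $15.25 = $12,163.20
Ending inventory: 253 @ $14.35 + 100 @ $15.25 = $5,155.55
Check: goods available $17,318.75 = COGS $12,163.20 + ending $5,155.55

COGS = $12,163.20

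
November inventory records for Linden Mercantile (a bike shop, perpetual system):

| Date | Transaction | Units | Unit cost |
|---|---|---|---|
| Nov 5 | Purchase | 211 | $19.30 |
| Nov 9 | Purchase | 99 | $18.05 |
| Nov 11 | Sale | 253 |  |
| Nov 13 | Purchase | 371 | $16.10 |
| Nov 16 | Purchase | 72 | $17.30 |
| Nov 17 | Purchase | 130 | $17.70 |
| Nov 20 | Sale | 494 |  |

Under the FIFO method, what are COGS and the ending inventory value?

COGS = $12,974.15; ending inventory = $2,404.80

Nov 11, 253 sold [FIFO — oldest first]: 211 @ $19.30 + 42 @ $18.05 = $4,830.40
Nov 20, 494 sold [FIFO — oldest first]: 57 @ $18.05 + 371 @ $16.10 + 66 @ $17.30 = $8,143.75
Total COGS = $4,830.40 + $8,143.75 = $12,974.15
Ending inventory: 6 @ $17.30 + 130 @ $17.70 = $2,404.80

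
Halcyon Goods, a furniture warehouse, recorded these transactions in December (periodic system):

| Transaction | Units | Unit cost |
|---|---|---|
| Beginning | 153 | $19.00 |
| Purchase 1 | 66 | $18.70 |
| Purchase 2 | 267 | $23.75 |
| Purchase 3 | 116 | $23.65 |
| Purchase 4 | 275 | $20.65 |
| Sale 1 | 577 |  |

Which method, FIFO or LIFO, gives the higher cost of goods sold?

FIFO COGS: 153 @ $19.00 + 66 @ $18.70 + 267 @ $23.75 + 91 @ $23.65 = $12,634.60
LIFO COGS: 275 @ $20.65 + 116 @ $23.65 + 186 @ $23.75 = $12,839.65

LIFO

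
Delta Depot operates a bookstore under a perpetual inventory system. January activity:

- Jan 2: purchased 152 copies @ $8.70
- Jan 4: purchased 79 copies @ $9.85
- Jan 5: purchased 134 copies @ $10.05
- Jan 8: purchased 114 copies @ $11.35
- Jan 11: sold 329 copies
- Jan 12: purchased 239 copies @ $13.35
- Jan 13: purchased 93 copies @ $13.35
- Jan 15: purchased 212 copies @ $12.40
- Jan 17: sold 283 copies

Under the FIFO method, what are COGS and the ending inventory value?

Jan 11, 329 sold [FIFO — oldest first]: 152 @ $8.70 + 79 @ $9.85 + 98 @ $10.05 = $3,085.45
Jan 17, 283 sold [FIFO — oldest first]: 36 @ $10.05 + 114 @ $11.35 + 133 @ $13.35 = $3,431.25
Total COGS = $3,085.45 + $3,431.25 = $6,516.70
Ending inventory: 106 @ $13.35 + 93 @ $13.35 + 212 @ $12.40 = $5,285.45
Check: goods available $11,802.15 = COGS $6,516.70 + ending $5,285.45

COGS = $6,516.70; ending inventory = $5,285.45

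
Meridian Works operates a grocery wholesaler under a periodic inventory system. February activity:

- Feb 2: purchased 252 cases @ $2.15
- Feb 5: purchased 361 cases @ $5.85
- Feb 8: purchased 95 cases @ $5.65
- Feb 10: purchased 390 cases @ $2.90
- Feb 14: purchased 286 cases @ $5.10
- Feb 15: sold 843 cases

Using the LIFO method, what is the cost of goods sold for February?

Feb 15, 843 sold [LIFO — newest first]: 286 @ $5.10 + 390 @ $2.90 + 95 @ $5.65 + 72 @ $5.85 = $3,547.55
Ending inventory: 252 @ $2.15 + 289 @ $5.85 = $2,232.45
Check: goods available $5,780.00 = COGS $3,547.55 + ending $2,232.45

COGS = $3,547.55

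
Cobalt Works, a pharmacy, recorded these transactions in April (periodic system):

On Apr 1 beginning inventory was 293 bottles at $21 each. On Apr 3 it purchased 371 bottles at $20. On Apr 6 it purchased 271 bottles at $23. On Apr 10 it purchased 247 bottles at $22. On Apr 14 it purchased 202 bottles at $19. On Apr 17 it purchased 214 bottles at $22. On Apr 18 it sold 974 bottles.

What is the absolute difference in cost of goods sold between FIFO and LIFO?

$349

FIFO COGS: 293 @ $21 + 371 @ $20 + 271 @ $23 + 39 @ $22 = $20,664
LIFO COGS: 214 @ $22 + 202 @ $19 + 247 @ $22 + 271 @ $23 + 40 @ $20 = $21,013
Difference = |$20,664 − $21,013| = $349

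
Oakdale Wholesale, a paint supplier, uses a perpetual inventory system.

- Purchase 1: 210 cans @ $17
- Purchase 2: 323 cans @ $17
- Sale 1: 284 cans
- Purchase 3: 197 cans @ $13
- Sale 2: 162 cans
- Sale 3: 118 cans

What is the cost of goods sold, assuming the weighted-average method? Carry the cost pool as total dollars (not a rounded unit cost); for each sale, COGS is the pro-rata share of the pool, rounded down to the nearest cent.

After Purchase 1: 210 on hand, pool $3,570.00 (≈ $17.0000 each)
After Purchase 2: 533 on hand, pool $9,061.00 (≈ $17.0000 each)
Sale 1, sell 284: 284/533 × $9,061.00 → $4,828.00
After Purchase 3: 446 on hand, pool $6,794.00 (≈ $15.2332 each)
Sale 2, sell 162: 162/446 × $6,794.00 → $2,467.77
Sale 3, sell 118: 118/284 × $4,326.23 → $1,797.51
Total COGS = $4,828.00 + $2,467.77 + $1,797.51 = $9,093.28
Ending inventory (cost pool remaining) = $2,528.72

COGS = $9,093.28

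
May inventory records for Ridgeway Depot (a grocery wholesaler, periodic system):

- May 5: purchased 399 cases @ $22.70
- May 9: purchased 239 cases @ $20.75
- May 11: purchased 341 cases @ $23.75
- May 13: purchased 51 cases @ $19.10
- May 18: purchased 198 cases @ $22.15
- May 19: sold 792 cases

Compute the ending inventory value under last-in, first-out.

May 19, 792 sold [LIFO — newest first]: 198 @ $22.15 + 51 @ $19.10 + 341 @ $23.75 + 202 @ $20.75 = $17,650.05
Ending inventory: 399 @ $22.70 + 37 @ $20.75 = $9,825.05

Ending inventory = $9,825.05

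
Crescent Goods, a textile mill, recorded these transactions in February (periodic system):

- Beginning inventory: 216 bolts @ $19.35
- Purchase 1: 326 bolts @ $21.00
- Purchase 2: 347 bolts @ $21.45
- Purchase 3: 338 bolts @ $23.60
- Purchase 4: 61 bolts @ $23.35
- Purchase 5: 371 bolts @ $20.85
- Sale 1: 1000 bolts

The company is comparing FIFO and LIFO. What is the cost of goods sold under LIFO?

COGS = $22,070.00

FIFO COGS: 216 @ $19.35 + 326 @ $21.00 + 347 @ $21.45 + 111 @ $23.60 = $21,088.35
LIFO COGS: 371 @ $20.85 + 61 @ $23.35 + 338 @ $23.60 + 230 @ $21.45 = $22,070.00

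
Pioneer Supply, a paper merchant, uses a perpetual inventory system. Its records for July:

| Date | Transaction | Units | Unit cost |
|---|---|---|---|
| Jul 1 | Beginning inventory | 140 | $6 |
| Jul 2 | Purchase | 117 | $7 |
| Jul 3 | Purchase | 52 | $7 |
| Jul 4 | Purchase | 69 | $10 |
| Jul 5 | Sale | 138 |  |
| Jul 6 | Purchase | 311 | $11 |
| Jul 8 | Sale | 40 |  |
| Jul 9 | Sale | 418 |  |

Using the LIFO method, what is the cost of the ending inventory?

Ending inventory = $558

Jul 5, 138 sold [LIFO — newest first]: 69 @ $10 + 52 @ $7 + 17 @ $7 = $1,173
Jul 8, 40 sold [LIFO — newest first]: 40 @ $11 = $440
Jul 9, 418 sold [LIFO — newest first]: 271 @ $11 + 100 @ $7 + 47 @ $6 = $3,963
Total COGS = $1,173 + $440 + $3,963 = $5,576
Ending inventory: 93 @ $6 = $558
Check: goods available $6,134 = COGS $5,576 + ending $558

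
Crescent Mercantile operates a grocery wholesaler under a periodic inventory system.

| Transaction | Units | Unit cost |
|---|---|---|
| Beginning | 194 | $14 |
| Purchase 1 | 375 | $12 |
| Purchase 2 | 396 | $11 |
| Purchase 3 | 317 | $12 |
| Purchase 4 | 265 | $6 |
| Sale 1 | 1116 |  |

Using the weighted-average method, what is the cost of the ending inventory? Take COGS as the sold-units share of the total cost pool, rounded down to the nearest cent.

Sale 1, sell 1116: 1116/1547 × $16,966.00 → $12,239.20
Ending inventory (cost pool remaining) = $4,726.80

Ending inventory = $4,726.80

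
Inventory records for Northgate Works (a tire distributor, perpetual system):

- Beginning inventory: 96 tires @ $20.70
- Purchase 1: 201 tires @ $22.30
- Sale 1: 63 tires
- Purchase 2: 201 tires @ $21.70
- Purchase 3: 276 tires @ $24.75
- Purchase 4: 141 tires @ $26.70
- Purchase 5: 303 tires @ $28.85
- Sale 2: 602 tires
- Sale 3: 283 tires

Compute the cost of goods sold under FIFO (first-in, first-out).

COGS = $22,378.95

Sale 1 (63) [FIFO — oldest first]: 63 @ $20.70 = $1,304.10
Sale 2 (602) [FIFO — oldest first]: 33 @ $20.70 + 201 @ $22.30 + 201 @ $21.70 + 167 @ $24.75 = $13,660.35
Sale 3 (283) [FIFO — oldest first]: 109 @ $24.75 + 141 @ $26.70 + 33 @ $28.85 = $7,414.50
Total COGS = $1,304.10 + $13,660.35 + $7,414.50 = $22,378.95
Ending inventory: 270 @ $28.85 = $7,789.50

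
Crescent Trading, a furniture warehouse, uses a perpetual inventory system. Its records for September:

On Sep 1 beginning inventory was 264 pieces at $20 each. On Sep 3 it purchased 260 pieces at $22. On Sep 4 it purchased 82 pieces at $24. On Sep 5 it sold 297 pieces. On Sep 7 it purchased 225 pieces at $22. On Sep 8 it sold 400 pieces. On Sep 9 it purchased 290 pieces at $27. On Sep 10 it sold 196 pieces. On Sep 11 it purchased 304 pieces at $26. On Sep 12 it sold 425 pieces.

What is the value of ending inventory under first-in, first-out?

Sep 5, 297 sold [FIFO — oldest first]: 264 @ $20 + 33 @ $22 = $6,006
Sep 8, 400 sold [FIFO — oldest first]: 227 @ $22 + 82 @ $24 + 91 @ $22 = $8,964
Sep 10, 196 sold [FIFO — oldest first]: 134 @ $22 + 62 @ $27 = $4,622
Sep 12, 425 sold [FIFO — oldest first]: 228 @ $27 + 197 @ $26 = $11,278
Total COGS = $6,006 + $8,964 + $4,622 + $11,278 = $30,870
Ending inventory: 107 @ $26 = $2,782
Check: goods available $33,652 = COGS $30,870 + ending $2,782

Ending inventory = $2,782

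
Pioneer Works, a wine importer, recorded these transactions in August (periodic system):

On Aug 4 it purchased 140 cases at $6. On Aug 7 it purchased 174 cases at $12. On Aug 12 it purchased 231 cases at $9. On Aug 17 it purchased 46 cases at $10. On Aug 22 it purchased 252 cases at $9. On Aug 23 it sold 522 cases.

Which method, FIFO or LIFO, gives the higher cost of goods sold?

FIFO COGS: 140 @ $6 + 174 @ $12 + 208 @ $9 = $4,800
LIFO COGS: 252 @ $9 + 46 @ $10 + 224 @ $9 = $4,744

FIFO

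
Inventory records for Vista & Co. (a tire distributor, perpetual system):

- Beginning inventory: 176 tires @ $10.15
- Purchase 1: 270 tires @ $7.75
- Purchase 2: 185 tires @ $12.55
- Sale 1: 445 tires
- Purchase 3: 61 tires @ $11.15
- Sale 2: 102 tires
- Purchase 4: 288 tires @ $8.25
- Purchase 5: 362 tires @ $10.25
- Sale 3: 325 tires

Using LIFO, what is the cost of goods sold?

COGS = $8,740.30

Sale 1 (445) [LIFO — newest first]: 185 @ $12.55 + 260 @ $7.75 = $4,336.75
Sale 2 (102) [LIFO — newest first]: 61 @ $11.15 + 10 @ $7.75 + 31 @ $10.15 = $1,072.30
Sale 3 (325) [LIFO — newest first]: 325 @ $10.25 = $3,331.25
Total COGS = $4,336.75 + $1,072.30 + $3,331.25 = $8,740.30
Ending inventory: 145 @ $10.15 + 288 @ $8.25 + 37 @ $10.25 = $4,227.00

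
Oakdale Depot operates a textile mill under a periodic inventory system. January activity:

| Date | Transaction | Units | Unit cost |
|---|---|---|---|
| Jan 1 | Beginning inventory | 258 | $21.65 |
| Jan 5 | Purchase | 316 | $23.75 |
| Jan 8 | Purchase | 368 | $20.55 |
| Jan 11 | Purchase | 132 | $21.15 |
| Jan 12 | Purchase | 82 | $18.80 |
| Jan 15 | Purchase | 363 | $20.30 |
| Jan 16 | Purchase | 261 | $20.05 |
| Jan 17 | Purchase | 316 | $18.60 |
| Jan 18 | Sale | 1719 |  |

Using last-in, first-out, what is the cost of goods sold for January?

Jan 18, 1719 sold [LIFO — newest first]: 316 @ $18.60 + 261 @ $20.05 + 363 @ $20.30 + 82 @ $18.80 + 132 @ $21.15 + 368 @ $20.55 + 197 @ $23.75 = $35,054.10
Ending inventory: 258 @ $21.65 + 119 @ $23.75 = $8,411.95
Check: goods available $43,466.05 = COGS $35,054.10 + ending $8,411.95

COGS = $35,054.10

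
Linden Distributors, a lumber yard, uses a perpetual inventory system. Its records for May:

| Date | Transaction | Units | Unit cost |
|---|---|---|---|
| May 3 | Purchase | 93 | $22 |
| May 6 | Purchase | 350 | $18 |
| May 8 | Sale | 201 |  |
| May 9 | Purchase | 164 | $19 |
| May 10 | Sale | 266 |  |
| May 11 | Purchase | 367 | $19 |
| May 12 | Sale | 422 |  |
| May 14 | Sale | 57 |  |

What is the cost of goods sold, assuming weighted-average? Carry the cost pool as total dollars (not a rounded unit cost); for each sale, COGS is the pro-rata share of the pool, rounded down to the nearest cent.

After May 3: 93 on hand, pool $2,046.00 (≈ $22.0000 each)
After May 6: 443 on hand, pool $8,346.00 (≈ $18.8397 each)
May 8, sell 201: 201/443 × $8,346.00 → $3,786.78
After May 9: 406 on hand, pool $7,675.22 (≈ $18.9045 each)
May 10, sell 266: 266/406 × $7,675.22 → $5,028.59
After May 11: 507 on hand, pool $9,619.63 (≈ $18.9736 each)
May 12, sell 422: 422/507 × $9,619.63 → $8,006.87
May 14, sell 57: 57/85 × $1,612.76 → $1,081.49
Total COGS = $3,786.78 + $5,028.59 + $8,006.87 + $1,081.49 = $17,903.73
Ending inventory (cost pool remaining) = $531.27

COGS = $17,903.73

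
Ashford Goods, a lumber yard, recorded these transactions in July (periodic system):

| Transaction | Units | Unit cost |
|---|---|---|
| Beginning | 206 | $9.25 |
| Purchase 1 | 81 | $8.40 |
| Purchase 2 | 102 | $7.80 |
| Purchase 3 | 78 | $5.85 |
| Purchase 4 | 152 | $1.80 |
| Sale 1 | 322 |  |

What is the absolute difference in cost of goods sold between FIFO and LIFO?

$1,411.40

FIFO COGS: 206 @ $9.25 + 81 @ $8.40 + 35 @ $7.80 = $2,858.90
LIFO COGS: 152 @ $1.80 + 78 @ $5.85 + 92 @ $7.80 = $1,447.50
Difference = |$2,858.90 − $1,447.50| = $1,411.40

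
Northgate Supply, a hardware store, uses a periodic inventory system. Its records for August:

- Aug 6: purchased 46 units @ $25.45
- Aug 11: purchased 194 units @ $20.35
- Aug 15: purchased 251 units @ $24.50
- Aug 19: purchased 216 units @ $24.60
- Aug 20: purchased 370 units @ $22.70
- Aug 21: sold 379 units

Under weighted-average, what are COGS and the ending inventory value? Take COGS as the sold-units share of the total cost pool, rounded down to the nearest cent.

Aug 21, sell 379: 379/1077 × $24,980.70 → $8,790.79
Ending inventory (cost pool remaining) = $16,189.91

COGS = $8,790.79; ending inventory = $16,189.91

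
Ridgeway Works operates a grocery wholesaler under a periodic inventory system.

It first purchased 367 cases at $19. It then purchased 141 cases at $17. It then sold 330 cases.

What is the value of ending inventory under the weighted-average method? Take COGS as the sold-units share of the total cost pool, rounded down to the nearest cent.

Ending inventory = $3,283.19

Sale 1, sell 330: 330/508 × $9,370.00 → $6,086.81
Ending inventory (cost pool remaining) = $3,283.19
Check: goods available $9,370.00 = COGS $6,086.81 + ending $3,283.19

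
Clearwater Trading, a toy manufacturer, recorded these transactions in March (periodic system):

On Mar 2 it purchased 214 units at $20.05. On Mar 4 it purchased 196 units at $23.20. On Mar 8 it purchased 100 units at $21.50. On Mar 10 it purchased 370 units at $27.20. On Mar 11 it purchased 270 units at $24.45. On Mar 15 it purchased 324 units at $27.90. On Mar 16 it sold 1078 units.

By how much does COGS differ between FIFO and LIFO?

FIFO COGS: 214 @ $20.05 + 196 @ $23.20 + 100 @ $21.50 + 370 @ $27.20 + 198 @ $24.45 = $25,893.00
LIFO COGS: 324 @ $27.90 + 270 @ $24.45 + 370 @ $27.20 + 100 @ $21.50 + 14 @ $23.20 = $28,179.90
Difference = |$25,893.00 − $28,179.90| = $2,286.90

$2,286.90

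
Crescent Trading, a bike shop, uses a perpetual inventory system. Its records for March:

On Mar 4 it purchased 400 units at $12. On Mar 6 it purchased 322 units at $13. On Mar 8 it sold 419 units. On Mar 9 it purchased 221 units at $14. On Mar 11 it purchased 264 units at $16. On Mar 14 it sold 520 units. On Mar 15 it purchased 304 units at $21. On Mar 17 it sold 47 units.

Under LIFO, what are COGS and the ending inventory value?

COGS = $14,075; ending inventory = $8,613

Mar 8, 419 sold [LIFO — newest first]: 322 @ $13 + 97 @ $12 = $5,350
Mar 14, 520 sold [LIFO — newest first]: 264 @ $16 + 221 @ $14 + 35 @ $12 = $7,738
Mar 17, 47 sold [LIFO — newest first]: 47 @ $21 = $987
Total COGS = $5,350 + $7,738 + $987 = $14,075
Ending inventory: 268 @ $12 + 257 @ $21 = $8,613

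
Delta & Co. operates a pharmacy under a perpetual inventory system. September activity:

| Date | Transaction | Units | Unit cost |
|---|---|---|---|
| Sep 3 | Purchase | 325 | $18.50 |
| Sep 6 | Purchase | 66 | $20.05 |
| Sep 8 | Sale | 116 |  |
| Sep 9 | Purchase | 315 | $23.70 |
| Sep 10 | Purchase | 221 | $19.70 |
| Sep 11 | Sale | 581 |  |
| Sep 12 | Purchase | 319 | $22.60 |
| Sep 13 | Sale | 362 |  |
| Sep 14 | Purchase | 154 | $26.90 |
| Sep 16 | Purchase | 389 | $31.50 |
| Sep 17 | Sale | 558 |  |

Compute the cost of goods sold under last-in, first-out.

Sep 8, 116 sold [LIFO — newest first]: 66 @ $20.05 + 50 @ $18.50 = $2,248.30
Sep 11, 581 sold [LIFO — newest first]: 221 @ $19.70 + 315 @ $23.70 + 45 @ $18.50 = $12,651.70
Sep 13, 362 sold [LIFO — newest first]: 319 @ $22.60 + 43 @ $18.50 = $8,004.90
Sep 17, 558 sold [LIFO — newest first]: 389 @ $31.50 + 154 @ $26.90 + 15 @ $18.50 = $16,673.60
Total COGS = $2,248.30 + $12,651.70 + $8,004.90 + $16,673.60 = $39,578.50
Ending inventory: 172 @ $18.50 = $3,182.00

COGS = $39,578.50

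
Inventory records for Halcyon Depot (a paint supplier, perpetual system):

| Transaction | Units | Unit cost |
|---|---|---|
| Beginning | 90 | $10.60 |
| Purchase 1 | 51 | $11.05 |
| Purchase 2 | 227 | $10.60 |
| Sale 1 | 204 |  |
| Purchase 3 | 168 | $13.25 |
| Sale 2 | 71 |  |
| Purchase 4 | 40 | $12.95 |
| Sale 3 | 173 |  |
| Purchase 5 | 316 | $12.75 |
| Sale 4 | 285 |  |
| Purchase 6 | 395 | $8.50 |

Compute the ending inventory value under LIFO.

Ending inventory = $5,126.65

Sale 1 (204) [LIFO — newest first]: 204 @ $10.60 = $2,162.40
Sale 2 (71) [LIFO — newest first]: 71 @ $13.25 = $940.75
Sale 3 (173) [LIFO — newest first]: 40 @ $12.95 + 97 @ $13.25 + 23 @ $10.60 + 13 @ $11.05 = $2,190.70
Sale 4 (285) [LIFO — newest first]: 285 @ $12.75 = $3,633.75
Total COGS = $2,162.40 + $940.75 + $2,190.70 + $3,633.75 = $8,927.60
Ending inventory: 90 @ $10.60 + 38 @ $11.05 + 31 @ $12.75 + 395 @ $8.50 = $5,126.65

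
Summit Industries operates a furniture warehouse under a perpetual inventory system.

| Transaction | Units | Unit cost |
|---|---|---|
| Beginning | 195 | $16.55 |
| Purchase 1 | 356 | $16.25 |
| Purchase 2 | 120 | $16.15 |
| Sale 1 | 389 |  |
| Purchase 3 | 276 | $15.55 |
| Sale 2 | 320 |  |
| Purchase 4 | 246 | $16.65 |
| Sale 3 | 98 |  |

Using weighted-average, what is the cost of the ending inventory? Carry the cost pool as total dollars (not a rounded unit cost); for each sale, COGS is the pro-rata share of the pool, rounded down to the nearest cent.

Ending inventory = $6,291.92

After Beginning: 195 on hand, pool $3,227.25 (≈ $16.5500 each)
After Purchase 1: 551 on hand, pool $9,012.25 (≈ $16.3562 each)
After Purchase 2: 671 on hand, pool $10,950.25 (≈ $16.3193 each)
Sale 1, sell 389: 389/671 × $10,950.25 → $6,348.20
After Purchase 3: 558 on hand, pool $8,893.85 (≈ $15.9388 each)
Sale 2, sell 320: 320/558 × $8,893.85 → $5,100.41
After Purchase 4: 484 on hand, pool $7,889.34 (≈ $16.3003 each)
Sale 3, sell 98: 98/484 × $7,889.34 → $1,597.42
Total COGS = $6,348.20 + $5,100.41 + $1,597.42 = $13,046.03
Ending inventory (cost pool remaining) = $6,291.92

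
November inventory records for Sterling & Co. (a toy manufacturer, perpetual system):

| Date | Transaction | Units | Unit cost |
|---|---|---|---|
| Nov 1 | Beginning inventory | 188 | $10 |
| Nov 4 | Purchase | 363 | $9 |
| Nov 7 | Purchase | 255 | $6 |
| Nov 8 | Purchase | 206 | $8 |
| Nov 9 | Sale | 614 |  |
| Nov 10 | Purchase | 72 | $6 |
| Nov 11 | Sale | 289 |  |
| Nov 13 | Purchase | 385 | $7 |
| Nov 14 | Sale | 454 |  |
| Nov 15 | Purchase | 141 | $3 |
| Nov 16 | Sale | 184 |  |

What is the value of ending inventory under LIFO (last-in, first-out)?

Nov 9, 614 sold [LIFO — newest first]: 206 @ $8 + 255 @ $6 + 153 @ $9 = $4,555
Nov 11, 289 sold [LIFO — newest first]: 72 @ $6 + 210 @ $9 + 7 @ $10 = $2,392
Nov 14, 454 sold [LIFO — newest first]: 385 @ $7 + 69 @ $10 = $3,385
Nov 16, 184 sold [LIFO — newest first]: 141 @ $3 + 43 @ $10 = $853
Total COGS = $4,555 + $2,392 + $3,385 + $853 = $11,185
Ending inventory: 69 @ $10 = $690
Check: goods available $11,875 = COGS $11,185 + ending $690

Ending inventory = $690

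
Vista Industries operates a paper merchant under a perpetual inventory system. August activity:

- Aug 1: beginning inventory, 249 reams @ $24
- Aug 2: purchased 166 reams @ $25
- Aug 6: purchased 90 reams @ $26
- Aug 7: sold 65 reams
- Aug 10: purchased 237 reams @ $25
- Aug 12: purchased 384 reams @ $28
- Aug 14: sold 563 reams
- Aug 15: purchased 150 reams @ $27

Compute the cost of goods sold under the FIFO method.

COGS = $15,541

Aug 7, 65 sold [FIFO — oldest first]: 65 @ $24 = $1,560
Aug 14, 563 sold [FIFO — oldest first]: 184 @ $24 + 166 @ $25 + 90 @ $26 + 123 @ $25 = $13,981
Total COGS = $1,560 + $13,981 = $15,541
Ending inventory: 114 @ $25 + 384 @ $28 + 150 @ $27 = $17,652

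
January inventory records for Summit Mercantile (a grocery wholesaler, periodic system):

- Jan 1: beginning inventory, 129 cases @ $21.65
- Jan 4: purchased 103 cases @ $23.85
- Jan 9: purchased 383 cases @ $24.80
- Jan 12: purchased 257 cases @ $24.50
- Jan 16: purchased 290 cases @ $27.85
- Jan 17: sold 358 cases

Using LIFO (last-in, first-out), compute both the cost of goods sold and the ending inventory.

COGS = $9,742.50; ending inventory = $19,378.30

Jan 17, 358 sold [LIFO — newest first]: 290 @ $27.85 + 68 @ $24.50 = $9,742.50
Ending inventory: 129 @ $21.65 + 103 @ $23.85 + 383 @ $24.80 + 189 @ $24.50 = $19,378.30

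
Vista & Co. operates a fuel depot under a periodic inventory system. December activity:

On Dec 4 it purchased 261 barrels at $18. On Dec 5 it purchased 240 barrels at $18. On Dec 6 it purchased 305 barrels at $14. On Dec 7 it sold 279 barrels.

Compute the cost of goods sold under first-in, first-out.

Dec 7, 279 sold [FIFO — oldest first]: 261 @ $18 + 18 @ $18 = $5,022
Ending inventory: 222 @ $18 + 305 @ $14 = $8,266
Check: goods available $13,288 = COGS $5,022 + ending $8,266

COGS = $5,022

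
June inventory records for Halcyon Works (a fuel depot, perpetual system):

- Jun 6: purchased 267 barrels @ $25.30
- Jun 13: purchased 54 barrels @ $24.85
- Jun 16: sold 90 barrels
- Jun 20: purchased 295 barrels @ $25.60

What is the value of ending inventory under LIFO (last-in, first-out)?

Jun 16, 90 sold [LIFO — newest first]: 54 @ $24.85 + 36 @ $25.30 = $2,252.70
Ending inventory: 231 @ $25.30 + 295 @ $25.60 = $13,396.30

Ending inventory = $13,396.30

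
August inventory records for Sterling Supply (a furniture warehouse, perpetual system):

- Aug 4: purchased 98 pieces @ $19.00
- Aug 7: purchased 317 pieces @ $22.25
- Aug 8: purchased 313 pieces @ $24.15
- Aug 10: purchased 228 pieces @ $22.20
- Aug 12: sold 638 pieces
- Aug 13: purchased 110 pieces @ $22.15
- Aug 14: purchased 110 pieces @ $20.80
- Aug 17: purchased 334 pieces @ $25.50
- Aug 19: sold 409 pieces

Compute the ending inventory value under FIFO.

Aug 12, 638 sold [FIFO — oldest first]: 98 @ $19.00 + 317 @ $22.25 + 223 @ $24.15 = $14,300.70
Aug 19, 409 sold [FIFO — oldest first]: 90 @ $24.15 + 228 @ $22.20 + 91 @ $22.15 = $9,250.75
Total COGS = $14,300.70 + $9,250.75 = $23,551.45
Ending inventory: 19 @ $22.15 + 110 @ $20.80 + 334 @ $25.50 = $11,225.85

Ending inventory = $11,225.85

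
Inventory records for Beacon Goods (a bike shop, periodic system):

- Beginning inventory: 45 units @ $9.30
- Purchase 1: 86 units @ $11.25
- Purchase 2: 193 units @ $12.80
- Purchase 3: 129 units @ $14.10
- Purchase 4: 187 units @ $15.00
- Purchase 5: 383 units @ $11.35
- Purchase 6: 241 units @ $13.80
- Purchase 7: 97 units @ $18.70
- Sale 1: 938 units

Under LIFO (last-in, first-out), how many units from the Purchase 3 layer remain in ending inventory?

Sale 1 (938) [LIFO — newest first]: 97 @ $18.70 + 241 @ $13.80 + 383 @ $11.35 + 187 @ $15.00 + 30 @ $14.10 = $12,714.75
Ending inventory: 45 @ $9.30 + 86 @ $11.25 + 193 @ $12.80 + 99 @ $14.10 = $5,252.30
Check: goods available $17,967.05 = COGS $12,714.75 + ending $5,252.30

99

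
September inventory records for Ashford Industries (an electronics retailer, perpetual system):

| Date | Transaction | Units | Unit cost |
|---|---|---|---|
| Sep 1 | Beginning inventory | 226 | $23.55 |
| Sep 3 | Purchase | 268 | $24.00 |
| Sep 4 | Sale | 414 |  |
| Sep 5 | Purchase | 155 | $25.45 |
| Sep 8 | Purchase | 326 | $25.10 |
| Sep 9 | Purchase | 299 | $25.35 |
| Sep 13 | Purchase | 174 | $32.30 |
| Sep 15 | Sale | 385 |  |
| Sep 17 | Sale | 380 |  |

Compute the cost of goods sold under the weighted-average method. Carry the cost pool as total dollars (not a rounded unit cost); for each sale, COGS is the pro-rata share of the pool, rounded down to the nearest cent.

After Sep 1: 226 on hand, pool $5,322.30 (≈ $23.5500 each)
After Sep 3: 494 on hand, pool $11,754.30 (≈ $23.7941 each)
Sep 4, sell 414: 414/494 × $11,754.30 → $9,850.76
After Sep 5: 235 on hand, pool $5,848.29 (≈ $24.8863 each)
After Sep 8: 561 on hand, pool $14,030.89 (≈ $25.0105 each)
After Sep 9: 860 on hand, pool $21,610.54 (≈ $25.1285 each)
After Sep 13: 1034 on hand, pool $27,230.74 (≈ $26.3353 each)
Sep 15, sell 385: 385/1034 × $27,230.74 → $10,139.10
Sep 17, sell 380: 380/649 × $17,091.64 → $10,007.43
Total COGS = $9,850.76 + $10,139.10 + $10,007.43 = $29,997.29
Ending inventory (cost pool remaining) = $7,084.21
Check: goods available $37,081.50 = COGS $29,997.29 + ending $7,084.21

COGS = $29,997.29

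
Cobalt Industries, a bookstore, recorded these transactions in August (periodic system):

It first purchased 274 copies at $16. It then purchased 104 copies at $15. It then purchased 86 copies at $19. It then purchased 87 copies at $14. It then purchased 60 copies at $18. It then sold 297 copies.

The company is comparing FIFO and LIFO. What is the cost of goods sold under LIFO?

FIFO COGS: 274 @ $16 + 23 @ $15 = $4,729
LIFO COGS: 60 @ $18 + 87 @ $14 + 86 @ $19 + 64 @ $15 = $4,892

COGS = $4,892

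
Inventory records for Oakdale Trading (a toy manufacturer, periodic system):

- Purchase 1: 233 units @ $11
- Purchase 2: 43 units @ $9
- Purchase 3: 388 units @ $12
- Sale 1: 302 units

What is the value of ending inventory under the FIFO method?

Ending inventory = $4,344

Sale 1 (302) [FIFO — oldest first]: 233 @ $11 + 43 @ $9 + 26 @ $12 = $3,262
Ending inventory: 362 @ $12 = $4,344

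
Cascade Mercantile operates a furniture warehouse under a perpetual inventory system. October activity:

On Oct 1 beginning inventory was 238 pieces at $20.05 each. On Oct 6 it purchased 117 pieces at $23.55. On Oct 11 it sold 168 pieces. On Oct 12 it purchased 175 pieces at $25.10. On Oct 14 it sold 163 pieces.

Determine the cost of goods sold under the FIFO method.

COGS = $6,962.05

Oct 11, 168 sold [FIFO — oldest first]: 168 @ $20.05 = $3,368.40
Oct 14, 163 sold [FIFO — oldest first]: 70 @ $20.05 + 93 @ $23.55 = $3,593.65
Total COGS = $3,368.40 + $3,593.65 = $6,962.05
Ending inventory: 24 @ $23.55 + 175 @ $25.10 = $4,957.70
Check: goods available $11,919.75 = COGS $6,962.05 + ending $4,957.70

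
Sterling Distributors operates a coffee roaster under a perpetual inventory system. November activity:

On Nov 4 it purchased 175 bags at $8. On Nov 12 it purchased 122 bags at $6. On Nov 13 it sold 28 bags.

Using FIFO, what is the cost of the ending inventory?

Ending inventory = $1,908

Nov 13, 28 sold [FIFO — oldest first]: 28 @ $8 = $224
Ending inventory: 147 @ $8 + 122 @ $6 = $1,908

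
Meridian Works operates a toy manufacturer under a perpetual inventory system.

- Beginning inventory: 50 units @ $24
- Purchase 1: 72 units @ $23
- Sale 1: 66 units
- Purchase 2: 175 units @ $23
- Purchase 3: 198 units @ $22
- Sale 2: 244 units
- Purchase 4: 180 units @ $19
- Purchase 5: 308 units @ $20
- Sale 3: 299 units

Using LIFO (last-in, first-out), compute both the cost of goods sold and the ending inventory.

Sale 1 (66) [LIFO — newest first]: 66 @ $23 = $1,518
Sale 2 (244) [LIFO — newest first]: 198 @ $22 + 46 @ $23 = $5,414
Sale 3 (299) [LIFO — newest first]: 299 @ $20 = $5,980
Total COGS = $1,518 + $5,414 + $5,980 = $12,912
Ending inventory: 50 @ $24 + 6 @ $23 + 129 @ $23 + 180 @ $19 + 9 @ $20 = $7,905
Check: goods available $20,817 = COGS $12,912 + ending $7,905

COGS = $12,912; ending inventory = $7,905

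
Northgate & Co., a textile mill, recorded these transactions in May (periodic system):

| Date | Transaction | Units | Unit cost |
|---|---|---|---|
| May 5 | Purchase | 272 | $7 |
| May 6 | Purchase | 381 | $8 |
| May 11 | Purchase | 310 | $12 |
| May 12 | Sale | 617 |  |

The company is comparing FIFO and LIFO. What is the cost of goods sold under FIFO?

FIFO COGS: 272 @ $7 + 345 @ $8 = $4,664
LIFO COGS: 310 @ $12 + 307 @ $8 = $6,176

COGS = $4,664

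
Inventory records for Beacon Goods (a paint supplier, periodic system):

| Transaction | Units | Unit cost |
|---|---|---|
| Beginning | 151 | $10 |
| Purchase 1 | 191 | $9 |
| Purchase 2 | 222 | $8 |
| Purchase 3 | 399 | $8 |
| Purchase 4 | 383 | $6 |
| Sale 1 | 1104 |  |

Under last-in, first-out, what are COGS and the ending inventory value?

Sale 1 (1104) [LIFO — newest first]: 383 @ $6 + 399 @ $8 + 222 @ $8 + 100 @ $9 = $8,166
Ending inventory: 151 @ $10 + 91 @ $9 = $2,329
Check: goods available $10,495 = COGS $8,166 + ending $2,329

COGS = $8,166; ending inventory = $2,329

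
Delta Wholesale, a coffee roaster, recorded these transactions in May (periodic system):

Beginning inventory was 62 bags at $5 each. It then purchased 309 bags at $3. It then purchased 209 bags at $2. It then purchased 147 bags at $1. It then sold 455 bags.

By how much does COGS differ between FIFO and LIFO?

FIFO COGS: 62 @ $5 + 309 @ $3 + 84 @ $2 = $1,405
LIFO COGS: 147 @ $1 + 209 @ $2 + 99 @ $3 = $862
Difference = |$1,405 − $862| = $543

$543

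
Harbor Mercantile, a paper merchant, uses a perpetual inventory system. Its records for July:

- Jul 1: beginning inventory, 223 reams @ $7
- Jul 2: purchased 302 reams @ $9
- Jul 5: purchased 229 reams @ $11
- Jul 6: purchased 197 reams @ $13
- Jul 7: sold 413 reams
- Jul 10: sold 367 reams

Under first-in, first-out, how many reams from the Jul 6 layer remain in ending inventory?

Jul 7, 413 sold [FIFO — oldest first]: 223 @ $7 + 190 @ $9 = $3,271
Jul 10, 367 sold [FIFO — oldest first]: 112 @ $9 + 229 @ $11 + 26 @ $13 = $3,865
Total COGS = $3,271 + $3,865 = $7,136
Ending inventory: 171 @ $13 = $2,223

171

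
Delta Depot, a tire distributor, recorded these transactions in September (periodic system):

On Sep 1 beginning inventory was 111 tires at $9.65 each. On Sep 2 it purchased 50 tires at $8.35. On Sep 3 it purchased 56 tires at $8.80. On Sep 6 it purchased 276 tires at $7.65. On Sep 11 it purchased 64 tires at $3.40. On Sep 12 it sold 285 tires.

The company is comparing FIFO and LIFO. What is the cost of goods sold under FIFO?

FIFO COGS: 111 @ $9.65 + 50 @ $8.35 + 56 @ $8.80 + 68 @ $7.65 = $2,501.65
LIFO COGS: 64 @ $3.40 + 221 @ $7.65 = $1,908.25

COGS = $2,501.65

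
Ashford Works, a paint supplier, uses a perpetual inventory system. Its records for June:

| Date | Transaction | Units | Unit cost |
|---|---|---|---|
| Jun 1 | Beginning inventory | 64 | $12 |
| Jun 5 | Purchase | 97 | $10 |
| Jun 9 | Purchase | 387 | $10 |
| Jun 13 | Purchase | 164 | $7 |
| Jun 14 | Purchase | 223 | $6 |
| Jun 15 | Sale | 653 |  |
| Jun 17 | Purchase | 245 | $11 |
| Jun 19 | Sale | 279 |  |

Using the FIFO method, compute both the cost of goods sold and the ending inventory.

Jun 15, 653 sold [FIFO — oldest first]: 64 @ $12 + 97 @ $10 + 387 @ $10 + 105 @ $7 = $6,343
Jun 19, 279 sold [FIFO — oldest first]: 59 @ $7 + 220 @ $6 = $1,733
Total COGS = $6,343 + $1,733 = $8,076
Ending inventory: 3 @ $6 + 245 @ $11 = $2,713
Check: goods available $10,789 = COGS $8,076 + ending $2,713

COGS = $8,076; ending inventory = $2,713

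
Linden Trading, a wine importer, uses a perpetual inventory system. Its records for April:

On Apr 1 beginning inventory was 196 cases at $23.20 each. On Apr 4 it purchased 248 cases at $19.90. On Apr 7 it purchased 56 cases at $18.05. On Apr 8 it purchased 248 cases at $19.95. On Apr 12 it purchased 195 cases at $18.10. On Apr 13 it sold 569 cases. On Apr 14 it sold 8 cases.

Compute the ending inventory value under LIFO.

Apr 13, 569 sold [LIFO — newest first]: 195 @ $18.10 + 248 @ $19.95 + 56 @ $18.05 + 70 @ $19.90 = $10,880.90
Apr 14, 8 sold [LIFO — newest first]: 8 @ $19.90 = $159.20
Total COGS = $10,880.90 + $159.20 = $11,040.10
Ending inventory: 196 @ $23.20 + 170 @ $19.90 = $7,930.20

Ending inventory = $7,930.20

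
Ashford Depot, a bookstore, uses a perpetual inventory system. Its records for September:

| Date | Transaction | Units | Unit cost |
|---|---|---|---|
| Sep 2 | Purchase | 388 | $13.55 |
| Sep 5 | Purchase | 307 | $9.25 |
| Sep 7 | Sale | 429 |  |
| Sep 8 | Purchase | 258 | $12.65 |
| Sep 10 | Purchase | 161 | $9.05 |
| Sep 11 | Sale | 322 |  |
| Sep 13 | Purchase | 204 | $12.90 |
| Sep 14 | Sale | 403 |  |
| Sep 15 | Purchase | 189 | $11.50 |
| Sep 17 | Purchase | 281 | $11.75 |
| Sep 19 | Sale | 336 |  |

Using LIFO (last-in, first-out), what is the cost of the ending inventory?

Sep 7, 429 sold [LIFO — newest first]: 307 @ $9.25 + 122 @ $13.55 = $4,492.85
Sep 11, 322 sold [LIFO — newest first]: 161 @ $9.05 + 161 @ $12.65 = $3,493.70
Sep 14, 403 sold [LIFO — newest first]: 204 @ $12.90 + 97 @ $12.65 + 102 @ $13.55 = $5,240.75
Sep 19, 336 sold [LIFO — newest first]: 281 @ $11.75 + 55 @ $11.50 = $3,934.25
Total COGS = $4,492.85 + $3,493.70 + $5,240.75 + $3,934.25 = $17,161.55
Ending inventory: 164 @ $13.55 + 134 @ $11.50 = $3,763.20
Check: goods available $20,924.75 = COGS $17,161.55 + ending $3,763.20

Ending inventory = $3,763.20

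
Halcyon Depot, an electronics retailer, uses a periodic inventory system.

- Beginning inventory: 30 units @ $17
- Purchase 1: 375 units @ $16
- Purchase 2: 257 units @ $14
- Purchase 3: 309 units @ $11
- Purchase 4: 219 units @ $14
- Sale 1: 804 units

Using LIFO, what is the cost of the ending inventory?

Ending inventory = $6,206

Sale 1 (804) [LIFO — newest first]: 219 @ $14 + 309 @ $11 + 257 @ $14 + 19 @ $16 = $10,367
Ending inventory: 30 @ $17 + 356 @ $16 = $6,206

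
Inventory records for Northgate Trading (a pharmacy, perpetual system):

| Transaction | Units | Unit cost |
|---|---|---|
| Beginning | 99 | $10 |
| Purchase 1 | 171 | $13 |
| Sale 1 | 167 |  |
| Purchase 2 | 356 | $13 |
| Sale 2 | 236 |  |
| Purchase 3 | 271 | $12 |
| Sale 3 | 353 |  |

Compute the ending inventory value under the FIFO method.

Ending inventory = $1,692

Sale 1 (167) [FIFO — oldest first]: 99 @ $10 + 68 @ $13 = $1,874
Sale 2 (236) [FIFO — oldest first]: 103 @ $13 + 133 @ $13 = $3,068
Sale 3 (353) [FIFO — oldest first]: 223 @ $13 + 130 @ $12 = $4,459
Total COGS = $1,874 + $3,068 + $4,459 = $9,401
Ending inventory: 141 @ $12 = $1,692
Check: goods available $11,093 = COGS $9,401 + ending $1,692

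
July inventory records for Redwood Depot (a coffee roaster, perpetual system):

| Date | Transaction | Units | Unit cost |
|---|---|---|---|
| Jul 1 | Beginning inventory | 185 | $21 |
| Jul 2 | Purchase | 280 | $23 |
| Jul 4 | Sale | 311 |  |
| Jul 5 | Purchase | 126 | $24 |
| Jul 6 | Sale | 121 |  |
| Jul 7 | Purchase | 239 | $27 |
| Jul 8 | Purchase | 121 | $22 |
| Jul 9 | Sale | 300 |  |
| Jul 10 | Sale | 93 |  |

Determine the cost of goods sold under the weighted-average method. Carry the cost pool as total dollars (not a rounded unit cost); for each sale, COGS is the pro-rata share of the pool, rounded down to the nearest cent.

After Jul 1: 185 on hand, pool $3,885.00 (≈ $21.0000 each)
After Jul 2: 465 on hand, pool $10,325.00 (≈ $22.2043 each)
Jul 4, sell 311: 311/465 × $10,325.00 → $6,905.53
After Jul 5: 280 on hand, pool $6,443.47 (≈ $23.0124 each)
Jul 6, sell 121: 121/280 × $6,443.47 → $2,784.49
After Jul 7: 398 on hand, pool $10,111.98 (≈ $25.4070 each)
After Jul 8: 519 on hand, pool $12,773.98 (≈ $24.6127 each)
Jul 9, sell 300: 300/519 × $12,773.98 → $7,383.80
Jul 10, sell 93: 93/219 × $5,390.18 → $2,288.98
Total COGS = $6,905.53 + $2,784.49 + $7,383.80 + $2,288.98 = $19,362.80
Ending inventory (cost pool remaining) = $3,101.20
Check: goods available $22,464.00 = COGS $19,362.80 + ending $3,101.20

COGS = $19,362.80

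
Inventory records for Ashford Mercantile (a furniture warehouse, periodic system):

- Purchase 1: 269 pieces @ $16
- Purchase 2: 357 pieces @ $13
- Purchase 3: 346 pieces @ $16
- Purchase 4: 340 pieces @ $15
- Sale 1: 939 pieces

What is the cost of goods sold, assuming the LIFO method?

Sale 1 (939) [LIFO — newest first]: 340 @ $15 + 346 @ $16 + 253 @ $13 = $13,925
Ending inventory: 269 @ $16 + 104 @ $13 = $5,656

COGS = $13,925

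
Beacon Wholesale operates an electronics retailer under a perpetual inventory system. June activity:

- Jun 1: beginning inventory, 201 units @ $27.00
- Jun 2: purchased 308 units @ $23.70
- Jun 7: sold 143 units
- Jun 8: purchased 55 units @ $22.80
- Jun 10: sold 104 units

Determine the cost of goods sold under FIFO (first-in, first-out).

COGS = $6,517.20

Jun 7, 143 sold [FIFO — oldest first]: 143 @ $27.00 = $3,861.00
Jun 10, 104 sold [FIFO — oldest first]: 58 @ $27.00 + 46 @ $23.70 = $2,656.20
Total COGS = $3,861.00 + $2,656.20 = $6,517.20
Ending inventory: 262 @ $23.70 + 55 @ $22.80 = $7,463.40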